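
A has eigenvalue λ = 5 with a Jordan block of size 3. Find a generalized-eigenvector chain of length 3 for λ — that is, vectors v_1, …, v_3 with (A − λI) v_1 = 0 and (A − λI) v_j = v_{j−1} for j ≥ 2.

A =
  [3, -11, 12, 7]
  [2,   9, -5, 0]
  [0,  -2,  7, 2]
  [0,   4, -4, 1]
A Jordan chain for λ = 5 of length 3:
v_1 = (-18, 4, -4, 8)ᵀ
v_2 = (-2, 2, 0, 0)ᵀ
v_3 = (1, 0, 0, 0)ᵀ

Let N = A − (5)·I. We want v_3 with N^3 v_3 = 0 but N^2 v_3 ≠ 0; then v_{j-1} := N · v_j for j = 3, …, 2.

Pick v_3 = (1, 0, 0, 0)ᵀ.
Then v_2 = N · v_3 = (-2, 2, 0, 0)ᵀ.
Then v_1 = N · v_2 = (-18, 4, -4, 8)ᵀ.

Sanity check: (A − (5)·I) v_1 = (0, 0, 0, 0)ᵀ = 0. ✓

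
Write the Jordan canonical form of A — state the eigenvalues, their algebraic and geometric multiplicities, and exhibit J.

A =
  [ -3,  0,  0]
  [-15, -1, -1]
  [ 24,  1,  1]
J_1(-3) ⊕ J_2(0)

The characteristic polynomial is
  det(x·I − A) = x^3 + 3*x^2 = x^2*(x + 3)

Eigenvalues and multiplicities (the geometric multiplicity of λ is n − rank(A − λI), which equals the number of Jordan blocks for λ):
  λ = -3: algebraic multiplicity = 1, geometric multiplicity = 1
  λ = 0: algebraic multiplicity = 2, geometric multiplicity = 1

Determining the block sizes for each eigenvalue:
  λ = -3: one block (gm = 1), so the single block has size am = 1 → block sizes [1]
  λ = 0: one block (gm = 1), so the single block has size am = 2 → block sizes [2]

Assembling the blocks gives a Jordan form
J =
  [-3, 0, 0]
  [ 0, 0, 1]
  [ 0, 0, 0]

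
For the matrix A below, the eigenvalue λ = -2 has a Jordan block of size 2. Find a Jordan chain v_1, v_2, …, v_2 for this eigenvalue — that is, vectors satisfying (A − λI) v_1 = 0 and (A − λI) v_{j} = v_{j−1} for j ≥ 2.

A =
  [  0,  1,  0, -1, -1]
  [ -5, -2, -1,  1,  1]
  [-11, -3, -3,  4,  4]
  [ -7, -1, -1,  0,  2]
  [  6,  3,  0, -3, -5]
A Jordan chain for λ = -2 of length 2:
v_1 = (2, -5, -11, -7, 6)ᵀ
v_2 = (1, 0, 0, 0, 0)ᵀ

Let N = A − (-2)·I. We want v_2 with N^2 v_2 = 0 but N^1 v_2 ≠ 0; then v_{j-1} := N · v_j for j = 2, …, 2.

Pick v_2 = (1, 0, 0, 0, 0)ᵀ.
Then v_1 = N · v_2 = (2, -5, -11, -7, 6)ᵀ.

Sanity check: (A − (-2)·I) v_1 = (0, 0, 0, 0, 0)ᵀ = 0. ✓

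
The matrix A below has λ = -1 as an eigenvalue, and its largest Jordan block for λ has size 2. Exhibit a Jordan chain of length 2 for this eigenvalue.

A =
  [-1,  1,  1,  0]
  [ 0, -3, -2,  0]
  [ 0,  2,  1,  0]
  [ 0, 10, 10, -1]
A Jordan chain for λ = -1 of length 2:
v_1 = (1, -2, 2, 10)ᵀ
v_2 = (0, 1, 0, 0)ᵀ

Let N = A − (-1)·I. We want v_2 with N^2 v_2 = 0 but N^1 v_2 ≠ 0; then v_{j-1} := N · v_j for j = 2, …, 2.

Pick v_2 = (0, 1, 0, 0)ᵀ.
Then v_1 = N · v_2 = (1, -2, 2, 10)ᵀ.

Sanity check: (A − (-1)·I) v_1 = (0, 0, 0, 0)ᵀ = 0. ✓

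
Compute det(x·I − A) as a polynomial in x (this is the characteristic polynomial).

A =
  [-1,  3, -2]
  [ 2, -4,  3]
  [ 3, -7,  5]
x^3

Expanding det(x·I − A) (e.g. by cofactor expansion or by noting that A is similar to its Jordan form J, which has the same characteristic polynomial as A) gives
  χ_A(x) = x^3
which factors as x^3. The eigenvalues (with algebraic multiplicities) are λ = 0 with multiplicity 3.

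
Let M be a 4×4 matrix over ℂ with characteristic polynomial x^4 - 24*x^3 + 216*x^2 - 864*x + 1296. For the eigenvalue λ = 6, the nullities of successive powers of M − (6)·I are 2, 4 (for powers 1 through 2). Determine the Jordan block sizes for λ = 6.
Block sizes for λ = 6: [2, 2]

From the dimensions of kernels of powers, the number of Jordan blocks of size at least j is d_j − d_{j−1} where d_j = dim ker(N^j) (with d_0 = 0). Computing the differences gives [2, 2].
The number of blocks of size exactly k is (#blocks of size ≥ k) − (#blocks of size ≥ k + 1), so the partition is: 2 block(s) of size 2.
In nonincreasing order the block sizes are [2, 2].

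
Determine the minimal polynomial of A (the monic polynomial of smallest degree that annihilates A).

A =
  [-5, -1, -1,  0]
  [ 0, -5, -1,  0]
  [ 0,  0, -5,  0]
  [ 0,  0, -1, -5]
x^3 + 15*x^2 + 75*x + 125

The characteristic polynomial is χ_A(x) = (x + 5)^4, so the eigenvalues are known. The minimal polynomial is
  m_A(x) = Π_λ (x − λ)^{k_λ}
where k_λ is the size of the *largest* Jordan block for λ (equivalently, the smallest k with (A − λI)^k v = 0 for every generalised eigenvector v of λ).

  λ = -5: largest Jordan block has size 3, contributing (x + 5)^3

So m_A(x) = (x + 5)^3 = x^3 + 15*x^2 + 75*x + 125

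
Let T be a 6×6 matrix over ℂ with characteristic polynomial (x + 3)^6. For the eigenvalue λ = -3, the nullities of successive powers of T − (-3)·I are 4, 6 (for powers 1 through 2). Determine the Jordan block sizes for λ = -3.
Block sizes for λ = -3: [2, 2, 1, 1]

From the dimensions of kernels of powers, the number of Jordan blocks of size at least j is d_j − d_{j−1} where d_j = dim ker(N^j) (with d_0 = 0). Computing the differences gives [4, 2].
The number of blocks of size exactly k is (#blocks of size ≥ k) − (#blocks of size ≥ k + 1), so the partition is: 2 block(s) of size 1, 2 block(s) of size 2.
In nonincreasing order the block sizes are [2, 2, 1, 1].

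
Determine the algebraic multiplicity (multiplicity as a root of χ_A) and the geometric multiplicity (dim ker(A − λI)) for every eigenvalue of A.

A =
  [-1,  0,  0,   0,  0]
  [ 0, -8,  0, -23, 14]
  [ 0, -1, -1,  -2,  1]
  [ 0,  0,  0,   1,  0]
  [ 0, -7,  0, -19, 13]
λ = -1: alg = 3, geom = 2; λ = 1: alg = 1, geom = 1; λ = 6: alg = 1, geom = 1

Step 1 — factor the characteristic polynomial to read off the algebraic multiplicities:
  χ_A(x) = (x - 6)*(x - 1)*(x + 1)^3

Step 2 — compute geometric multiplicities via the rank-nullity identity g(λ) = n − rank(A − λI):
  rank(A − (-1)·I) = 3, so dim ker(A − (-1)·I) = n − 3 = 2
  rank(A − (1)·I) = 4, so dim ker(A − (1)·I) = n − 4 = 1
  rank(A − (6)·I) = 4, so dim ker(A − (6)·I) = n − 4 = 1

Summary:
  λ = -1: algebraic multiplicity = 3, geometric multiplicity = 2
  λ = 1: algebraic multiplicity = 1, geometric multiplicity = 1
  λ = 6: algebraic multiplicity = 1, geometric multiplicity = 1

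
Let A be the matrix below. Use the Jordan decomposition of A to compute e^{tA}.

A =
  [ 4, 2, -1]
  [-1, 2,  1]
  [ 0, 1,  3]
e^{tA} =
  [-t^2*exp(3*t)/2 + t*exp(3*t) + exp(3*t), -t^2*exp(3*t)/2 + 2*t*exp(3*t), t^2*exp(3*t)/2 - t*exp(3*t)]
  [-t*exp(3*t), -t*exp(3*t) + exp(3*t), t*exp(3*t)]
  [-t^2*exp(3*t)/2, -t^2*exp(3*t)/2 + t*exp(3*t), t^2*exp(3*t)/2 + exp(3*t)]

Strategy: write A = P · J · P⁻¹ where J is a Jordan canonical form, so e^{tA} = P · e^{tJ} · P⁻¹, and e^{tJ} can be computed block-by-block.

A has Jordan form
J =
  [3, 1, 0]
  [0, 3, 1]
  [0, 0, 3]
(up to reordering of blocks).

Per-block formulas:
  For a 3×3 Jordan block J_3(3): exp(t · J_3(3)) = e^(3t)·(I + t·N + (t^2/2)·N^2), where N is the 3×3 nilpotent shift.

After assembling e^{tJ} and conjugating by P, we get:

e^{tA} =
  [-t^2*exp(3*t)/2 + t*exp(3*t) + exp(3*t), -t^2*exp(3*t)/2 + 2*t*exp(3*t), t^2*exp(3*t)/2 - t*exp(3*t)]
  [-t*exp(3*t), -t*exp(3*t) + exp(3*t), t*exp(3*t)]
  [-t^2*exp(3*t)/2, -t^2*exp(3*t)/2 + t*exp(3*t), t^2*exp(3*t)/2 + exp(3*t)]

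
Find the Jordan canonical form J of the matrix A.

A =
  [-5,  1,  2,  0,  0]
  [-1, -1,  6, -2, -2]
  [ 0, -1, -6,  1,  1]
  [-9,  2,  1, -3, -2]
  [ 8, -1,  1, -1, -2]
J_2(-4) ⊕ J_2(-4) ⊕ J_1(-1)

The characteristic polynomial is
  det(x·I − A) = x^5 + 17*x^4 + 112*x^3 + 352*x^2 + 512*x + 256 = (x + 1)*(x + 4)^4

Eigenvalues and multiplicities (the geometric multiplicity of λ is n − rank(A − λI), which equals the number of Jordan blocks for λ):
  λ = -4: algebraic multiplicity = 4, geometric multiplicity = 2
  λ = -1: algebraic multiplicity = 1, geometric multiplicity = 1

Determining the block sizes for each eigenvalue:
  λ = -4: with am = 4 and gm = 2, the partition is not yet determined (e.g. several partitions of 4 into 2 parts exist). Let N = A − (-4)·I. Computing rank(N^1) = 3, rank(N^2) = 1; the number of blocks of size ≥ j is rank(N^{j−1}) − rank(N^j), giving [2, 2]. So we have 2 block(s) of size 2 → block sizes [2, 2]
  λ = -1: one block (gm = 1), so the single block has size am = 1 → block sizes [1]

Assembling the blocks gives a Jordan form
J =
  [-4,  1,  0,  0,  0]
  [ 0, -4,  0,  0,  0]
  [ 0,  0, -4,  1,  0]
  [ 0,  0,  0, -4,  0]
  [ 0,  0,  0,  0, -1]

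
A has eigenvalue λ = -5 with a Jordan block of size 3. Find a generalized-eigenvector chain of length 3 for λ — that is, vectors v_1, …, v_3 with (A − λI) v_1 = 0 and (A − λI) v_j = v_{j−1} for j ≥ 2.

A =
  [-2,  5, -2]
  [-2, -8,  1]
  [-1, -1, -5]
A Jordan chain for λ = -5 of length 3:
v_1 = (1, -1, -1)ᵀ
v_2 = (3, -2, -1)ᵀ
v_3 = (1, 0, 0)ᵀ

Let N = A − (-5)·I. We want v_3 with N^3 v_3 = 0 but N^2 v_3 ≠ 0; then v_{j-1} := N · v_j for j = 3, …, 2.

Pick v_3 = (1, 0, 0)ᵀ.
Then v_2 = N · v_3 = (3, -2, -1)ᵀ.
Then v_1 = N · v_2 = (1, -1, -1)ᵀ.

Sanity check: (A − (-5)·I) v_1 = (0, 0, 0)ᵀ = 0. ✓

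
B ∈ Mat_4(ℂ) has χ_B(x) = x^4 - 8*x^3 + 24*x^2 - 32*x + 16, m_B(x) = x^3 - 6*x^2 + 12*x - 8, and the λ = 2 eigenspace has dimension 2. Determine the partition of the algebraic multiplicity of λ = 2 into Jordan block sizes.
Block sizes for λ = 2: [3, 1]

Step 1 — from the characteristic polynomial, algebraic multiplicity of λ = 2 is 4. From dim ker(B − (2)·I) = 2, there are exactly 2 Jordan blocks for λ = 2.
Step 2 — from the minimal polynomial, the factor (x − 2)^3 tells us the largest block for λ = 2 has size 3.
Step 3 — with total size 4, 2 blocks, and largest block 3, the block sizes (in nonincreasing order) are [3, 1].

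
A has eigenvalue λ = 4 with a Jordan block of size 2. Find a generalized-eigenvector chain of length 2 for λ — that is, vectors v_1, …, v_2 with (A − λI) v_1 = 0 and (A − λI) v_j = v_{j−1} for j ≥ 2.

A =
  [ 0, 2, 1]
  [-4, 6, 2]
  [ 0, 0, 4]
A Jordan chain for λ = 4 of length 2:
v_1 = (1, 2, 0)ᵀ
v_2 = (0, 0, 1)ᵀ

Let N = A − (4)·I. We want v_2 with N^2 v_2 = 0 but N^1 v_2 ≠ 0; then v_{j-1} := N · v_j for j = 2, …, 2.

Pick v_2 = (0, 0, 1)ᵀ.
Then v_1 = N · v_2 = (1, 2, 0)ᵀ.

Sanity check: (A − (4)·I) v_1 = (0, 0, 0)ᵀ = 0. ✓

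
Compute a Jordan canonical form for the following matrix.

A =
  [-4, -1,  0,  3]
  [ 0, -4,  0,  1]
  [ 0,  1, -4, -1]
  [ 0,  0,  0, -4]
J_3(-4) ⊕ J_1(-4)

The characteristic polynomial is
  det(x·I − A) = x^4 + 16*x^3 + 96*x^2 + 256*x + 256 = (x + 4)^4

Eigenvalues and multiplicities (the geometric multiplicity of λ is n − rank(A − λI), which equals the number of Jordan blocks for λ):
  λ = -4: algebraic multiplicity = 4, geometric multiplicity = 2

Determining the block sizes for each eigenvalue:
  λ = -4: with am = 4 and gm = 2, the partition is not yet determined (e.g. several partitions of 4 into 2 parts exist). Let N = A − (-4)·I. Computing rank(N^1) = 2, rank(N^2) = 1, rank(N^3) = 0; the number of blocks of size ≥ j is rank(N^{j−1}) − rank(N^j), giving [2, 1, 1]. So we have 1 block(s) of size 3, 1 block(s) of size 1 → block sizes [3, 1]

Assembling the blocks gives a Jordan form
J =
  [-4,  1,  0,  0]
  [ 0, -4,  1,  0]
  [ 0,  0, -4,  0]
  [ 0,  0,  0, -4]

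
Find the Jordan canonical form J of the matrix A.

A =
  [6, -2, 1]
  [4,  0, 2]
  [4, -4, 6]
J_2(4) ⊕ J_1(4)

The characteristic polynomial is
  det(x·I − A) = x^3 - 12*x^2 + 48*x - 64 = (x - 4)^3

Eigenvalues and multiplicities (the geometric multiplicity of λ is n − rank(A − λI), which equals the number of Jordan blocks for λ):
  λ = 4: algebraic multiplicity = 3, geometric multiplicity = 2

Determining the block sizes for each eigenvalue:
  λ = 4: 2 blocks summing to 3 forces exactly one block of size 2 and the rest size 1 → block sizes [2, 1]

Assembling the blocks gives a Jordan form
J =
  [4, 1, 0]
  [0, 4, 0]
  [0, 0, 4]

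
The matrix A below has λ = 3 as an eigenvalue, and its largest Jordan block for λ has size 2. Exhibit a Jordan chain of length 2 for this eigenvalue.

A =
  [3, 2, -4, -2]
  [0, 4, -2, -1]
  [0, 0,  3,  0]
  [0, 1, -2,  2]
A Jordan chain for λ = 3 of length 2:
v_1 = (2, 1, 0, 1)ᵀ
v_2 = (0, 1, 0, 0)ᵀ

Let N = A − (3)·I. We want v_2 with N^2 v_2 = 0 but N^1 v_2 ≠ 0; then v_{j-1} := N · v_j for j = 2, …, 2.

Pick v_2 = (0, 1, 0, 0)ᵀ.
Then v_1 = N · v_2 = (2, 1, 0, 1)ᵀ.

Sanity check: (A − (3)·I) v_1 = (0, 0, 0, 0)ᵀ = 0. ✓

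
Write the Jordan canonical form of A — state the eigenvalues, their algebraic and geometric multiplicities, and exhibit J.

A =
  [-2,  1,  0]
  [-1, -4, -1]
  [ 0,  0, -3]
J_3(-3)

The characteristic polynomial is
  det(x·I − A) = x^3 + 9*x^2 + 27*x + 27 = (x + 3)^3

Eigenvalues and multiplicities (the geometric multiplicity of λ is n − rank(A − λI), which equals the number of Jordan blocks for λ):
  λ = -3: algebraic multiplicity = 3, geometric multiplicity = 1

Determining the block sizes for each eigenvalue:
  λ = -3: one block (gm = 1), so the single block has size am = 3 → block sizes [3]

Assembling the blocks gives a Jordan form
J =
  [-3,  1,  0]
  [ 0, -3,  1]
  [ 0,  0, -3]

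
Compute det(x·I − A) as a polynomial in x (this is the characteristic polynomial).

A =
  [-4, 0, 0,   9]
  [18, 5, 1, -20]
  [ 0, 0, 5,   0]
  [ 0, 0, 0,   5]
x^4 - 11*x^3 + 15*x^2 + 175*x - 500

Expanding det(x·I − A) (e.g. by cofactor expansion or by noting that A is similar to its Jordan form J, which has the same characteristic polynomial as A) gives
  χ_A(x) = x^4 - 11*x^3 + 15*x^2 + 175*x - 500
which factors as (x - 5)^3*(x + 4). The eigenvalues (with algebraic multiplicities) are λ = -4 with multiplicity 1, λ = 5 with multiplicity 3.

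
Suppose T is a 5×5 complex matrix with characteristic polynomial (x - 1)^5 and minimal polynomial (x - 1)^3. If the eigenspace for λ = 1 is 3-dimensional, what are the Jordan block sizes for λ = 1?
Block sizes for λ = 1: [3, 1, 1]

Step 1 — from the characteristic polynomial, algebraic multiplicity of λ = 1 is 5. From dim ker(T − (1)·I) = 3, there are exactly 3 Jordan blocks for λ = 1.
Step 2 — from the minimal polynomial, the factor (x − 1)^3 tells us the largest block for λ = 1 has size 3.
Step 3 — with total size 5, 3 blocks, and largest block 3, the block sizes (in nonincreasing order) are [3, 1, 1].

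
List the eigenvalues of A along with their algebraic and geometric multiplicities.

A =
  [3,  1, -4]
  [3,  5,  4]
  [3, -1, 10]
λ = 6: alg = 3, geom = 2

Step 1 — factor the characteristic polynomial to read off the algebraic multiplicities:
  χ_A(x) = (x - 6)^3

Step 2 — compute geometric multiplicities via the rank-nullity identity g(λ) = n − rank(A − λI):
  rank(A − (6)·I) = 1, so dim ker(A − (6)·I) = n − 1 = 2

Summary:
  λ = 6: algebraic multiplicity = 3, geometric multiplicity = 2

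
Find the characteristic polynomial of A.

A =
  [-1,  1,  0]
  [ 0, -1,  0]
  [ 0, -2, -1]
x^3 + 3*x^2 + 3*x + 1

Expanding det(x·I − A) (e.g. by cofactor expansion or by noting that A is similar to its Jordan form J, which has the same characteristic polynomial as A) gives
  χ_A(x) = x^3 + 3*x^2 + 3*x + 1
which factors as (x + 1)^3. The eigenvalues (with algebraic multiplicities) are λ = -1 with multiplicity 3.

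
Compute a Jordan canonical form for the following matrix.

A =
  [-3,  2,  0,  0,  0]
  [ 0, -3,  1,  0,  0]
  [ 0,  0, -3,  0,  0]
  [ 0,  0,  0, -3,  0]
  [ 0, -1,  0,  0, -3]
J_3(-3) ⊕ J_1(-3) ⊕ J_1(-3)

The characteristic polynomial is
  det(x·I − A) = x^5 + 15*x^4 + 90*x^3 + 270*x^2 + 405*x + 243 = (x + 3)^5

Eigenvalues and multiplicities (the geometric multiplicity of λ is n − rank(A − λI), which equals the number of Jordan blocks for λ):
  λ = -3: algebraic multiplicity = 5, geometric multiplicity = 3

Determining the block sizes for each eigenvalue:
  λ = -3: with am = 5 and gm = 3, the partition is not yet determined (e.g. several partitions of 5 into 3 parts exist). Let N = A − (-3)·I. Computing rank(N^1) = 2, rank(N^2) = 1, rank(N^3) = 0; the number of blocks of size ≥ j is rank(N^{j−1}) − rank(N^j), giving [3, 1, 1]. So we have 1 block(s) of size 3, 2 block(s) of size 1 → block sizes [3, 1, 1]

Assembling the blocks gives a Jordan form
J =
  [-3,  1,  0,  0,  0]
  [ 0, -3,  1,  0,  0]
  [ 0,  0, -3,  0,  0]
  [ 0,  0,  0, -3,  0]
  [ 0,  0,  0,  0, -3]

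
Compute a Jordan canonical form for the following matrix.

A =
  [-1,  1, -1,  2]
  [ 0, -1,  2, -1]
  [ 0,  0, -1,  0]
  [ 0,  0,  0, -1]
J_3(-1) ⊕ J_1(-1)

The characteristic polynomial is
  det(x·I − A) = x^4 + 4*x^3 + 6*x^2 + 4*x + 1 = (x + 1)^4

Eigenvalues and multiplicities (the geometric multiplicity of λ is n − rank(A − λI), which equals the number of Jordan blocks for λ):
  λ = -1: algebraic multiplicity = 4, geometric multiplicity = 2

Determining the block sizes for each eigenvalue:
  λ = -1: with am = 4 and gm = 2, the partition is not yet determined (e.g. several partitions of 4 into 2 parts exist). Let N = A − (-1)·I. Computing rank(N^1) = 2, rank(N^2) = 1, rank(N^3) = 0; the number of blocks of size ≥ j is rank(N^{j−1}) − rank(N^j), giving [2, 1, 1]. So we have 1 block(s) of size 3, 1 block(s) of size 1 → block sizes [3, 1]

Assembling the blocks gives a Jordan form
J =
  [-1,  1,  0,  0]
  [ 0, -1,  1,  0]
  [ 0,  0, -1,  0]
  [ 0,  0,  0, -1]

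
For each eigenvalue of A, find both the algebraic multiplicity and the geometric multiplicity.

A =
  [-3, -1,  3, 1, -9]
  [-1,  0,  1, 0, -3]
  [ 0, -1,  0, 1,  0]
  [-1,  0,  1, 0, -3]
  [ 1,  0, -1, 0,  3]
λ = 0: alg = 5, geom = 3

Step 1 — factor the characteristic polynomial to read off the algebraic multiplicities:
  χ_A(x) = x^5

Step 2 — compute geometric multiplicities via the rank-nullity identity g(λ) = n − rank(A − λI):
  rank(A − (0)·I) = 2, so dim ker(A − (0)·I) = n − 2 = 3

Summary:
  λ = 0: algebraic multiplicity = 5, geometric multiplicity = 3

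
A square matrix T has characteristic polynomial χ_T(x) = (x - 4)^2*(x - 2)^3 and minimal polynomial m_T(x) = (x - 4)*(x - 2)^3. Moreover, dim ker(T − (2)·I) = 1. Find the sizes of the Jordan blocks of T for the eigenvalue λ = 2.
Block sizes for λ = 2: [3]

Step 1 — from the characteristic polynomial, algebraic multiplicity of λ = 2 is 3. From dim ker(T − (2)·I) = 1, there are exactly 1 Jordan blocks for λ = 2.
Step 2 — from the minimal polynomial, the factor (x − 2)^3 tells us the largest block for λ = 2 has size 3.
Step 3 — with total size 3, 1 blocks, and largest block 3, the block sizes (in nonincreasing order) are [3].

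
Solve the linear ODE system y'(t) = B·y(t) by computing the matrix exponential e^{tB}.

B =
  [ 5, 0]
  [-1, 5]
e^{tB} =
  [exp(5*t), 0]
  [-t*exp(5*t), exp(5*t)]

Strategy: write B = P · J · P⁻¹ where J is a Jordan canonical form, so e^{tB} = P · e^{tJ} · P⁻¹, and e^{tJ} can be computed block-by-block.

B has Jordan form
J =
  [5, 1]
  [0, 5]
(up to reordering of blocks).

Per-block formulas:
  For a 2×2 Jordan block J_2(5): exp(t · J_2(5)) = e^(5t)·(I + t·N), where N is the 2×2 nilpotent shift.

After assembling e^{tJ} and conjugating by P, we get:

e^{tB} =
  [exp(5*t), 0]
  [-t*exp(5*t), exp(5*t)]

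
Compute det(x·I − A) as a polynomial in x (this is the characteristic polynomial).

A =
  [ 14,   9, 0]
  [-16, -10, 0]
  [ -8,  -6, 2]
x^3 - 6*x^2 + 12*x - 8

Expanding det(x·I − A) (e.g. by cofactor expansion or by noting that A is similar to its Jordan form J, which has the same characteristic polynomial as A) gives
  χ_A(x) = x^3 - 6*x^2 + 12*x - 8
which factors as (x - 2)^3. The eigenvalues (with algebraic multiplicities) are λ = 2 with multiplicity 3.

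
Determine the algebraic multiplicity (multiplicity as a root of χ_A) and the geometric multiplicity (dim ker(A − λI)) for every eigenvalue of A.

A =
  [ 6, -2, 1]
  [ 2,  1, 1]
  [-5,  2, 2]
λ = 3: alg = 3, geom = 1

Step 1 — factor the characteristic polynomial to read off the algebraic multiplicities:
  χ_A(x) = (x - 3)^3

Step 2 — compute geometric multiplicities via the rank-nullity identity g(λ) = n − rank(A − λI):
  rank(A − (3)·I) = 2, so dim ker(A − (3)·I) = n − 2 = 1

Summary:
  λ = 3: algebraic multiplicity = 3, geometric multiplicity = 1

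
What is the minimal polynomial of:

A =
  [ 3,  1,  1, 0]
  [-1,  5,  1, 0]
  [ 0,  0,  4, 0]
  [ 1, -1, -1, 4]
x^2 - 8*x + 16

The characteristic polynomial is χ_A(x) = (x - 4)^4, so the eigenvalues are known. The minimal polynomial is
  m_A(x) = Π_λ (x − λ)^{k_λ}
where k_λ is the size of the *largest* Jordan block for λ (equivalently, the smallest k with (A − λI)^k v = 0 for every generalised eigenvector v of λ).

  λ = 4: largest Jordan block has size 2, contributing (x − 4)^2

So m_A(x) = (x - 4)^2 = x^2 - 8*x + 16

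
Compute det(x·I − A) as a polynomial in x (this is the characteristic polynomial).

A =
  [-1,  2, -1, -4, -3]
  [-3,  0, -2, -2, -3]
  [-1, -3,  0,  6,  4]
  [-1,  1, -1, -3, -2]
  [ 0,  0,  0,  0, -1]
x^5 + 5*x^4 + 10*x^3 + 10*x^2 + 5*x + 1

Expanding det(x·I − A) (e.g. by cofactor expansion or by noting that A is similar to its Jordan form J, which has the same characteristic polynomial as A) gives
  χ_A(x) = x^5 + 5*x^4 + 10*x^3 + 10*x^2 + 5*x + 1
which factors as (x + 1)^5. The eigenvalues (with algebraic multiplicities) are λ = -1 with multiplicity 5.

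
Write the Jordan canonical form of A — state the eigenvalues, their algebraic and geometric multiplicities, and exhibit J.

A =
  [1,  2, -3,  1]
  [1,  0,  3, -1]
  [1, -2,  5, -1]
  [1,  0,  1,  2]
J_3(2) ⊕ J_1(2)

The characteristic polynomial is
  det(x·I − A) = x^4 - 8*x^3 + 24*x^2 - 32*x + 16 = (x - 2)^4

Eigenvalues and multiplicities (the geometric multiplicity of λ is n − rank(A − λI), which equals the number of Jordan blocks for λ):
  λ = 2: algebraic multiplicity = 4, geometric multiplicity = 2

Determining the block sizes for each eigenvalue:
  λ = 2: with am = 4 and gm = 2, the partition is not yet determined (e.g. several partitions of 4 into 2 parts exist). Let N = A − (2)·I. Computing rank(N^1) = 2, rank(N^2) = 1, rank(N^3) = 0; the number of blocks of size ≥ j is rank(N^{j−1}) − rank(N^j), giving [2, 1, 1]. So we have 1 block(s) of size 3, 1 block(s) of size 1 → block sizes [3, 1]

Assembling the blocks gives a Jordan form
J =
  [2, 1, 0, 0]
  [0, 2, 1, 0]
  [0, 0, 2, 0]
  [0, 0, 0, 2]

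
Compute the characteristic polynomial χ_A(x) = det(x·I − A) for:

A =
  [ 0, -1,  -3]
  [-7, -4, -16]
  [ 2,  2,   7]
x^3 - 3*x^2 + 3*x - 1

Expanding det(x·I − A) (e.g. by cofactor expansion or by noting that A is similar to its Jordan form J, which has the same characteristic polynomial as A) gives
  χ_A(x) = x^3 - 3*x^2 + 3*x - 1
which factors as (x - 1)^3. The eigenvalues (with algebraic multiplicities) are λ = 1 with multiplicity 3.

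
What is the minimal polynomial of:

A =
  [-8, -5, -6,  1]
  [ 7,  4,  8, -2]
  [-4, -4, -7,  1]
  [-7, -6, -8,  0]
x^4 + 11*x^3 + 42*x^2 + 68*x + 40

The characteristic polynomial is χ_A(x) = (x + 2)^3*(x + 5), so the eigenvalues are known. The minimal polynomial is
  m_A(x) = Π_λ (x − λ)^{k_λ}
where k_λ is the size of the *largest* Jordan block for λ (equivalently, the smallest k with (A − λI)^k v = 0 for every generalised eigenvector v of λ).

  λ = -5: largest Jordan block has size 1, contributing (x + 5)
  λ = -2: largest Jordan block has size 3, contributing (x + 2)^3

So m_A(x) = (x + 2)^3*(x + 5) = x^4 + 11*x^3 + 42*x^2 + 68*x + 40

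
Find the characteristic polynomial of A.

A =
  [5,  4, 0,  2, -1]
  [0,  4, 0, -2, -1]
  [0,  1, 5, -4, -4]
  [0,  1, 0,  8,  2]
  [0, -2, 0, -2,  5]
x^5 - 27*x^4 + 291*x^3 - 1565*x^2 + 4200*x - 4500

Expanding det(x·I − A) (e.g. by cofactor expansion or by noting that A is similar to its Jordan form J, which has the same characteristic polynomial as A) gives
  χ_A(x) = x^5 - 27*x^4 + 291*x^3 - 1565*x^2 + 4200*x - 4500
which factors as (x - 6)^2*(x - 5)^3. The eigenvalues (with algebraic multiplicities) are λ = 5 with multiplicity 3, λ = 6 with multiplicity 2.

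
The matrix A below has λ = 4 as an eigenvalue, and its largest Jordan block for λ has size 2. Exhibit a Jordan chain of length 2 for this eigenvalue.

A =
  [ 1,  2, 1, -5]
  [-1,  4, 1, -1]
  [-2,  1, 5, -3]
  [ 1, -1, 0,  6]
A Jordan chain for λ = 4 of length 2:
v_1 = (-3, -1, -2, 1)ᵀ
v_2 = (1, 0, 0, 0)ᵀ

Let N = A − (4)·I. We want v_2 with N^2 v_2 = 0 but N^1 v_2 ≠ 0; then v_{j-1} := N · v_j for j = 2, …, 2.

Pick v_2 = (1, 0, 0, 0)ᵀ.
Then v_1 = N · v_2 = (-3, -1, -2, 1)ᵀ.

Sanity check: (A − (4)·I) v_1 = (0, 0, 0, 0)ᵀ = 0. ✓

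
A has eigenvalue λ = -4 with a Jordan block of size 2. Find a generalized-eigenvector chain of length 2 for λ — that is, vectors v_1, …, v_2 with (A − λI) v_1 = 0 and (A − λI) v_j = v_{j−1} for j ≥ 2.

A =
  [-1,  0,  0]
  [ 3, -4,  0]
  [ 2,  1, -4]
A Jordan chain for λ = -4 of length 2:
v_1 = (0, 0, 1)ᵀ
v_2 = (0, 1, 0)ᵀ

Let N = A − (-4)·I. We want v_2 with N^2 v_2 = 0 but N^1 v_2 ≠ 0; then v_{j-1} := N · v_j for j = 2, …, 2.

Pick v_2 = (0, 1, 0)ᵀ.
Then v_1 = N · v_2 = (0, 0, 1)ᵀ.

Sanity check: (A − (-4)·I) v_1 = (0, 0, 0)ᵀ = 0. ✓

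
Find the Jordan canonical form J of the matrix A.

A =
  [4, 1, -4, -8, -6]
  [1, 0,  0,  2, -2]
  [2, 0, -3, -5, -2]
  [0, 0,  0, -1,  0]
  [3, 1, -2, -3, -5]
J_2(-1) ⊕ J_2(-1) ⊕ J_1(-1)

The characteristic polynomial is
  det(x·I − A) = x^5 + 5*x^4 + 10*x^3 + 10*x^2 + 5*x + 1 = (x + 1)^5

Eigenvalues and multiplicities (the geometric multiplicity of λ is n − rank(A − λI), which equals the number of Jordan blocks for λ):
  λ = -1: algebraic multiplicity = 5, geometric multiplicity = 3

Determining the block sizes for each eigenvalue:
  λ = -1: with am = 5 and gm = 3, the partition is not yet determined (e.g. several partitions of 5 into 3 parts exist). Let N = A − (-1)·I. Computing rank(N^1) = 2, rank(N^2) = 0; the number of blocks of size ≥ j is rank(N^{j−1}) − rank(N^j), giving [3, 2]. So we have 2 block(s) of size 2, 1 block(s) of size 1 → block sizes [2, 2, 1]

Assembling the blocks gives a Jordan form
J =
  [-1,  1,  0,  0,  0]
  [ 0, -1,  0,  0,  0]
  [ 0,  0, -1,  1,  0]
  [ 0,  0,  0, -1,  0]
  [ 0,  0,  0,  0, -1]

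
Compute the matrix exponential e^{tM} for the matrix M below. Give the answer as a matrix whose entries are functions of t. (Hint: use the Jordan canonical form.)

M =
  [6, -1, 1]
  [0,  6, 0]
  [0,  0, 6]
e^{tM} =
  [exp(6*t), -t*exp(6*t), t*exp(6*t)]
  [0, exp(6*t), 0]
  [0, 0, exp(6*t)]

Strategy: write M = P · J · P⁻¹ where J is a Jordan canonical form, so e^{tM} = P · e^{tJ} · P⁻¹, and e^{tJ} can be computed block-by-block.

M has Jordan form
J =
  [6, 1, 0]
  [0, 6, 0]
  [0, 0, 6]
(up to reordering of blocks).

Per-block formulas:
  For a 1×1 block at λ = 6: exp(t · [6]) = [e^(6t)].
  For a 2×2 Jordan block J_2(6): exp(t · J_2(6)) = e^(6t)·(I + t·N), where N is the 2×2 nilpotent shift.

After assembling e^{tJ} and conjugating by P, we get:

e^{tM} =
  [exp(6*t), -t*exp(6*t), t*exp(6*t)]
  [0, exp(6*t), 0]
  [0, 0, exp(6*t)]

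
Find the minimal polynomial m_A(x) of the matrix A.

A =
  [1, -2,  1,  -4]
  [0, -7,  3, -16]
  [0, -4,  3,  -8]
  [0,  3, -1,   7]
x^3 - 3*x^2 + 3*x - 1

The characteristic polynomial is χ_A(x) = (x - 1)^4, so the eigenvalues are known. The minimal polynomial is
  m_A(x) = Π_λ (x − λ)^{k_λ}
where k_λ is the size of the *largest* Jordan block for λ (equivalently, the smallest k with (A − λI)^k v = 0 for every generalised eigenvector v of λ).

  λ = 1: largest Jordan block has size 3, contributing (x − 1)^3

So m_A(x) = (x - 1)^3 = x^3 - 3*x^2 + 3*x - 1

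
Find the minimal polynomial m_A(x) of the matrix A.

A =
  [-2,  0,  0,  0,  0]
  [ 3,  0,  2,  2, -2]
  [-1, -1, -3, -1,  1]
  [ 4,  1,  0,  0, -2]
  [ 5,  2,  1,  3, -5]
x^3 + 6*x^2 + 12*x + 8

The characteristic polynomial is χ_A(x) = (x + 2)^5, so the eigenvalues are known. The minimal polynomial is
  m_A(x) = Π_λ (x − λ)^{k_λ}
where k_λ is the size of the *largest* Jordan block for λ (equivalently, the smallest k with (A − λI)^k v = 0 for every generalised eigenvector v of λ).

  λ = -2: largest Jordan block has size 3, contributing (x + 2)^3

So m_A(x) = (x + 2)^3 = x^3 + 6*x^2 + 12*x + 8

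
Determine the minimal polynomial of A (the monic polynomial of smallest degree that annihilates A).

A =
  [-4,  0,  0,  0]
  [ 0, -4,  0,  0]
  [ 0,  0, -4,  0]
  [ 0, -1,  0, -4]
x^2 + 8*x + 16

The characteristic polynomial is χ_A(x) = (x + 4)^4, so the eigenvalues are known. The minimal polynomial is
  m_A(x) = Π_λ (x − λ)^{k_λ}
where k_λ is the size of the *largest* Jordan block for λ (equivalently, the smallest k with (A − λI)^k v = 0 for every generalised eigenvector v of λ).

  λ = -4: largest Jordan block has size 2, contributing (x + 4)^2

So m_A(x) = (x + 4)^2 = x^2 + 8*x + 16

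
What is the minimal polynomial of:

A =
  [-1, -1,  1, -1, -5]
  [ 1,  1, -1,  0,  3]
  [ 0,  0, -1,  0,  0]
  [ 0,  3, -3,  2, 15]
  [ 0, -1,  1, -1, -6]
x^3 + 3*x^2 + 3*x + 1

The characteristic polynomial is χ_A(x) = (x + 1)^5, so the eigenvalues are known. The minimal polynomial is
  m_A(x) = Π_λ (x − λ)^{k_λ}
where k_λ is the size of the *largest* Jordan block for λ (equivalently, the smallest k with (A − λI)^k v = 0 for every generalised eigenvector v of λ).

  λ = -1: largest Jordan block has size 3, contributing (x + 1)^3

So m_A(x) = (x + 1)^3 = x^3 + 3*x^2 + 3*x + 1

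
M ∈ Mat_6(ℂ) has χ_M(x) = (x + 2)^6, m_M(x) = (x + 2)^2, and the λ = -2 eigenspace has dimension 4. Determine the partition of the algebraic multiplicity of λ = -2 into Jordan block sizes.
Block sizes for λ = -2: [2, 2, 1, 1]

Step 1 — from the characteristic polynomial, algebraic multiplicity of λ = -2 is 6. From dim ker(M − (-2)·I) = 4, there are exactly 4 Jordan blocks for λ = -2.
Step 2 — from the minimal polynomial, the factor (x + 2)^2 tells us the largest block for λ = -2 has size 2.
Step 3 — with total size 6, 4 blocks, and largest block 2, the block sizes (in nonincreasing order) are [2, 2, 1, 1].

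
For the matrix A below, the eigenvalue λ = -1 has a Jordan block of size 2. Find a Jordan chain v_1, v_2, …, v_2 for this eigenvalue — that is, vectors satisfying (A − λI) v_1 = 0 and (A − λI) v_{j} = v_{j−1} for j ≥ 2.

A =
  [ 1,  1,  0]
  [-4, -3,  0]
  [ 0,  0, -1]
A Jordan chain for λ = -1 of length 2:
v_1 = (2, -4, 0)ᵀ
v_2 = (1, 0, 0)ᵀ

Let N = A − (-1)·I. We want v_2 with N^2 v_2 = 0 but N^1 v_2 ≠ 0; then v_{j-1} := N · v_j for j = 2, …, 2.

Pick v_2 = (1, 0, 0)ᵀ.
Then v_1 = N · v_2 = (2, -4, 0)ᵀ.

Sanity check: (A − (-1)·I) v_1 = (0, 0, 0)ᵀ = 0. ✓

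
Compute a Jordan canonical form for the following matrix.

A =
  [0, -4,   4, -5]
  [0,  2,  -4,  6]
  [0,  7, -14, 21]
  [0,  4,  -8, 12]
J_2(0) ⊕ J_2(0)

The characteristic polynomial is
  det(x·I − A) = x^4

Eigenvalues and multiplicities (the geometric multiplicity of λ is n − rank(A − λI), which equals the number of Jordan blocks for λ):
  λ = 0: algebraic multiplicity = 4, geometric multiplicity = 2

Determining the block sizes for each eigenvalue:
  λ = 0: with am = 4 and gm = 2, the partition is not yet determined (e.g. several partitions of 4 into 2 parts exist). Let N = A − (0)·I. Computing rank(N^1) = 2, rank(N^2) = 0; the number of blocks of size ≥ j is rank(N^{j−1}) − rank(N^j), giving [2, 2]. So we have 2 block(s) of size 2 → block sizes [2, 2]

Assembling the blocks gives a Jordan form
J =
  [0, 1, 0, 0]
  [0, 0, 0, 0]
  [0, 0, 0, 1]
  [0, 0, 0, 0]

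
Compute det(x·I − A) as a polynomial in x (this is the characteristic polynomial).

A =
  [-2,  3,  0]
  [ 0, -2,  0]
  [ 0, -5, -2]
x^3 + 6*x^2 + 12*x + 8

Expanding det(x·I − A) (e.g. by cofactor expansion or by noting that A is similar to its Jordan form J, which has the same characteristic polynomial as A) gives
  χ_A(x) = x^3 + 6*x^2 + 12*x + 8
which factors as (x + 2)^3. The eigenvalues (with algebraic multiplicities) are λ = -2 with multiplicity 3.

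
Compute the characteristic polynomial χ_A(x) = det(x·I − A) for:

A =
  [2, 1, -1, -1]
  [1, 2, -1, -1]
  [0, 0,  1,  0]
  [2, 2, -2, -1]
x^4 - 4*x^3 + 6*x^2 - 4*x + 1

Expanding det(x·I − A) (e.g. by cofactor expansion or by noting that A is similar to its Jordan form J, which has the same characteristic polynomial as A) gives
  χ_A(x) = x^4 - 4*x^3 + 6*x^2 - 4*x + 1
which factors as (x - 1)^4. The eigenvalues (with algebraic multiplicities) are λ = 1 with multiplicity 4.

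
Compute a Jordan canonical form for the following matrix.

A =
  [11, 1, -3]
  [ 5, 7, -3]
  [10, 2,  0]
J_2(6) ⊕ J_1(6)

The characteristic polynomial is
  det(x·I − A) = x^3 - 18*x^2 + 108*x - 216 = (x - 6)^3

Eigenvalues and multiplicities (the geometric multiplicity of λ is n − rank(A − λI), which equals the number of Jordan blocks for λ):
  λ = 6: algebraic multiplicity = 3, geometric multiplicity = 2

Determining the block sizes for each eigenvalue:
  λ = 6: 2 blocks summing to 3 forces exactly one block of size 2 and the rest size 1 → block sizes [2, 1]

Assembling the blocks gives a Jordan form
J =
  [6, 1, 0]
  [0, 6, 0]
  [0, 0, 6]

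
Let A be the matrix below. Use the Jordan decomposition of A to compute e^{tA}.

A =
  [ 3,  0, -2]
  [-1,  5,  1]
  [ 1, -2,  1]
e^{tA} =
  [-t^2*exp(3*t) + exp(3*t), 2*t^2*exp(3*t), 2*t^2*exp(3*t) - 2*t*exp(3*t)]
  [-t^2*exp(3*t)/2 - t*exp(3*t), t^2*exp(3*t) + 2*t*exp(3*t) + exp(3*t), t^2*exp(3*t) + t*exp(3*t)]
  [t*exp(3*t), -2*t*exp(3*t), -2*t*exp(3*t) + exp(3*t)]

Strategy: write A = P · J · P⁻¹ where J is a Jordan canonical form, so e^{tA} = P · e^{tJ} · P⁻¹, and e^{tJ} can be computed block-by-block.

A has Jordan form
J =
  [3, 1, 0]
  [0, 3, 1]
  [0, 0, 3]
(up to reordering of blocks).

Per-block formulas:
  For a 3×3 Jordan block J_3(3): exp(t · J_3(3)) = e^(3t)·(I + t·N + (t^2/2)·N^2), where N is the 3×3 nilpotent shift.

After assembling e^{tJ} and conjugating by P, we get:

e^{tA} =
  [-t^2*exp(3*t) + exp(3*t), 2*t^2*exp(3*t), 2*t^2*exp(3*t) - 2*t*exp(3*t)]
  [-t^2*exp(3*t)/2 - t*exp(3*t), t^2*exp(3*t) + 2*t*exp(3*t) + exp(3*t), t^2*exp(3*t) + t*exp(3*t)]
  [t*exp(3*t), -2*t*exp(3*t), -2*t*exp(3*t) + exp(3*t)]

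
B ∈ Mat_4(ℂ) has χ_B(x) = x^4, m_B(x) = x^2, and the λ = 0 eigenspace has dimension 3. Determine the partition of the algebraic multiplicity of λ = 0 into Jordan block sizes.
Block sizes for λ = 0: [2, 1, 1]

Step 1 — from the characteristic polynomial, algebraic multiplicity of λ = 0 is 4. From dim ker(B − (0)·I) = 3, there are exactly 3 Jordan blocks for λ = 0.
Step 2 — from the minimal polynomial, the factor (x − 0)^2 tells us the largest block for λ = 0 has size 2.
Step 3 — with total size 4, 3 blocks, and largest block 2, the block sizes (in nonincreasing order) are [2, 1, 1].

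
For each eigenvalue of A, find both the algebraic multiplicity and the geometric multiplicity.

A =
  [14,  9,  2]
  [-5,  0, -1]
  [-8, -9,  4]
λ = 6: alg = 3, geom = 1

Step 1 — factor the characteristic polynomial to read off the algebraic multiplicities:
  χ_A(x) = (x - 6)^3

Step 2 — compute geometric multiplicities via the rank-nullity identity g(λ) = n − rank(A − λI):
  rank(A − (6)·I) = 2, so dim ker(A − (6)·I) = n − 2 = 1

Summary:
  λ = 6: algebraic multiplicity = 3, geometric multiplicity = 1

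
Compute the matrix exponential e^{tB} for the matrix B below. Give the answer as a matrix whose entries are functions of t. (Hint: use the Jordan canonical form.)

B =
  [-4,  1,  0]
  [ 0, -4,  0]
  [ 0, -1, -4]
e^{tB} =
  [exp(-4*t), t*exp(-4*t), 0]
  [0, exp(-4*t), 0]
  [0, -t*exp(-4*t), exp(-4*t)]

Strategy: write B = P · J · P⁻¹ where J is a Jordan canonical form, so e^{tB} = P · e^{tJ} · P⁻¹, and e^{tJ} can be computed block-by-block.

B has Jordan form
J =
  [-4,  1,  0]
  [ 0, -4,  0]
  [ 0,  0, -4]
(up to reordering of blocks).

Per-block formulas:
  For a 1×1 block at λ = -4: exp(t · [-4]) = [e^(-4t)].
  For a 2×2 Jordan block J_2(-4): exp(t · J_2(-4)) = e^(-4t)·(I + t·N), where N is the 2×2 nilpotent shift.

After assembling e^{tJ} and conjugating by P, we get:

e^{tB} =
  [exp(-4*t), t*exp(-4*t), 0]
  [0, exp(-4*t), 0]
  [0, -t*exp(-4*t), exp(-4*t)]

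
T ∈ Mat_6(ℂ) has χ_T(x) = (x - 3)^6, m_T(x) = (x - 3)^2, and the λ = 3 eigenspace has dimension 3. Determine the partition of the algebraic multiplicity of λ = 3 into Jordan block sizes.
Block sizes for λ = 3: [2, 2, 2]

Step 1 — from the characteristic polynomial, algebraic multiplicity of λ = 3 is 6. From dim ker(T − (3)·I) = 3, there are exactly 3 Jordan blocks for λ = 3.
Step 2 — from the minimal polynomial, the factor (x − 3)^2 tells us the largest block for λ = 3 has size 2.
Step 3 — with total size 6, 3 blocks, and largest block 2, the block sizes (in nonincreasing order) are [2, 2, 2].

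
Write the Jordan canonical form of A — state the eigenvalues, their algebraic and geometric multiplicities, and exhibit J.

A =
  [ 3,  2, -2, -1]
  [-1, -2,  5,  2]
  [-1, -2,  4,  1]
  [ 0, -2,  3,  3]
J_3(2) ⊕ J_1(2)

The characteristic polynomial is
  det(x·I − A) = x^4 - 8*x^3 + 24*x^2 - 32*x + 16 = (x - 2)^4

Eigenvalues and multiplicities (the geometric multiplicity of λ is n − rank(A − λI), which equals the number of Jordan blocks for λ):
  λ = 2: algebraic multiplicity = 4, geometric multiplicity = 2

Determining the block sizes for each eigenvalue:
  λ = 2: with am = 4 and gm = 2, the partition is not yet determined (e.g. several partitions of 4 into 2 parts exist). Let N = A − (2)·I. Computing rank(N^1) = 2, rank(N^2) = 1, rank(N^3) = 0; the number of blocks of size ≥ j is rank(N^{j−1}) − rank(N^j), giving [2, 1, 1]. So we have 1 block(s) of size 3, 1 block(s) of size 1 → block sizes [3, 1]

Assembling the blocks gives a Jordan form
J =
  [2, 1, 0, 0]
  [0, 2, 1, 0]
  [0, 0, 2, 0]
  [0, 0, 0, 2]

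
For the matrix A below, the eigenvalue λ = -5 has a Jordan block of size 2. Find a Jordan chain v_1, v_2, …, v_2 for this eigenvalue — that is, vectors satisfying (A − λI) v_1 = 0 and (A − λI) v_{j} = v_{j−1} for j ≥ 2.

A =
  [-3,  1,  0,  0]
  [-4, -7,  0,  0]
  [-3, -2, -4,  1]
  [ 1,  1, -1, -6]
A Jordan chain for λ = -5 of length 2:
v_1 = (2, -4, -3, 1)ᵀ
v_2 = (1, 0, 0, 0)ᵀ

Let N = A − (-5)·I. We want v_2 with N^2 v_2 = 0 but N^1 v_2 ≠ 0; then v_{j-1} := N · v_j for j = 2, …, 2.

Pick v_2 = (1, 0, 0, 0)ᵀ.
Then v_1 = N · v_2 = (2, -4, -3, 1)ᵀ.

Sanity check: (A − (-5)·I) v_1 = (0, 0, 0, 0)ᵀ = 0. ✓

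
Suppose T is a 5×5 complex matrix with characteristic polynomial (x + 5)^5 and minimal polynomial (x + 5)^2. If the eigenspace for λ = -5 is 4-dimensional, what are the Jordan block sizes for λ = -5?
Block sizes for λ = -5: [2, 1, 1, 1]

Step 1 — from the characteristic polynomial, algebraic multiplicity of λ = -5 is 5. From dim ker(T − (-5)·I) = 4, there are exactly 4 Jordan blocks for λ = -5.
Step 2 — from the minimal polynomial, the factor (x + 5)^2 tells us the largest block for λ = -5 has size 2.
Step 3 — with total size 5, 4 blocks, and largest block 2, the block sizes (in nonincreasing order) are [2, 1, 1, 1].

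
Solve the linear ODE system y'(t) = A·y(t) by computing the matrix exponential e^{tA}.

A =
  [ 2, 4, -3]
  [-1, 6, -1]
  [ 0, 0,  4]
e^{tA} =
  [-2*t*exp(4*t) + exp(4*t), 4*t*exp(4*t), t^2*exp(4*t) - 3*t*exp(4*t)]
  [-t*exp(4*t), 2*t*exp(4*t) + exp(4*t), t^2*exp(4*t)/2 - t*exp(4*t)]
  [0, 0, exp(4*t)]

Strategy: write A = P · J · P⁻¹ where J is a Jordan canonical form, so e^{tA} = P · e^{tJ} · P⁻¹, and e^{tJ} can be computed block-by-block.

A has Jordan form
J =
  [4, 1, 0]
  [0, 4, 1]
  [0, 0, 4]
(up to reordering of blocks).

Per-block formulas:
  For a 3×3 Jordan block J_3(4): exp(t · J_3(4)) = e^(4t)·(I + t·N + (t^2/2)·N^2), where N is the 3×3 nilpotent shift.

After assembling e^{tJ} and conjugating by P, we get:

e^{tA} =
  [-2*t*exp(4*t) + exp(4*t), 4*t*exp(4*t), t^2*exp(4*t) - 3*t*exp(4*t)]
  [-t*exp(4*t), 2*t*exp(4*t) + exp(4*t), t^2*exp(4*t)/2 - t*exp(4*t)]
  [0, 0, exp(4*t)]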